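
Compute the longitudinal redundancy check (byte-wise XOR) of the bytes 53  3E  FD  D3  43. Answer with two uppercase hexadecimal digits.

XOR the bytes together:
  start with 0x53
  0x53 ⊕ 0x3E = 0x6D
  0x6D ⊕ 0xFD = 0x90
  0x90 ⊕ 0xD3 = 0x43
  0x43 ⊕ 0x43 = 0x00

00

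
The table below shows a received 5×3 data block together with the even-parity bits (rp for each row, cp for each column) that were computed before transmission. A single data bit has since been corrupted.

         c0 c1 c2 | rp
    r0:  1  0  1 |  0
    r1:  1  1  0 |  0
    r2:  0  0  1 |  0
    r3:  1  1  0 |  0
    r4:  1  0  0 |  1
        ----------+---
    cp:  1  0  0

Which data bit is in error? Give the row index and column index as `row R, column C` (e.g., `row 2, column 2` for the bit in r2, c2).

row 2, column 0

Recompute each row's even parity and compare to rp:
  r0: data parity 0, sent rp 0 → ok
  r1: data parity 0, sent rp 0 → ok
  r2: data parity 1, sent rp 0 → mismatch
  r3: data parity 0, sent rp 0 → ok
  r4: data parity 1, sent rp 1 → ok
Recompute each column's even parity and compare to cp:
  c0: data parity 0, sent cp 1 → mismatch
  c1: data parity 0, sent cp 0 → ok
  c2: data parity 0, sent cp 0 → ok
Exactly one row (r2) and one column (c0) fail → the flipped bit is at their intersection.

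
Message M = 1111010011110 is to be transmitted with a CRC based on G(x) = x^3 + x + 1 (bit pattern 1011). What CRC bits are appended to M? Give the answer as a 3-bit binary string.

111

Append 3 zeros: 1111010011110000. Divide by 1011 (XOR where the leading bit is 1):
  pos 0: 1111 XOR 1011 = 0100
  pos 1: 1000 XOR 1011 = 0011
  pos 3: 1110 XOR 1011 = 0101
  pos 4: 1010 XOR 1011 = 0001
  pos 7: 1111 XOR 1011 = 0100
  pos 8: 1001 XOR 1011 = 0010
  pos 10: 1000 XOR 1011 = 0011
  pos 12: 1100 XOR 1011 = 0111
Remainder (last 3 bits) = 111. This is the CRC / FCS.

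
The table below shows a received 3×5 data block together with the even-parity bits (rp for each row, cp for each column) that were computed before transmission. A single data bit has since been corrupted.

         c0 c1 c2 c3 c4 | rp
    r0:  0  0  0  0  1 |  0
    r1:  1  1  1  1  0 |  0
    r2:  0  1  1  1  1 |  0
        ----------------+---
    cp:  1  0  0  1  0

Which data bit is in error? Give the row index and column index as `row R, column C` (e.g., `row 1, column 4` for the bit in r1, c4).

row 0, column 3

Recompute each row's even parity and compare to rp:
  r0: data parity 1, sent rp 0 → mismatch
  r1: data parity 0, sent rp 0 → ok
  r2: data parity 0, sent rp 0 → ok
Recompute each column's even parity and compare to cp:
  c0: data parity 1, sent cp 1 → ok
  c1: data parity 0, sent cp 0 → ok
  c2: data parity 0, sent cp 0 → ok
  c3: data parity 0, sent cp 1 → mismatch
  c4: data parity 0, sent cp 0 → ok
Exactly one row (r0) and one column (c3) fail → the flipped bit is at their intersection.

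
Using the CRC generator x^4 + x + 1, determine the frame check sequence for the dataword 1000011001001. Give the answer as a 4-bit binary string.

Append 4 zeros: 10000110010010000. Divide by 10011 (XOR where the leading bit is 1):
  pos 0: 10000 XOR 10011 = 00011
  pos 3: 11110 XOR 10011 = 01101
  pos 4: 11010 XOR 10011 = 01001
  pos 5: 10011 XOR 10011 = 00000
  pos 12: 10000 XOR 10011 = 00011
Remainder (last 4 bits) = 0011. This is the CRC / FCS.

0011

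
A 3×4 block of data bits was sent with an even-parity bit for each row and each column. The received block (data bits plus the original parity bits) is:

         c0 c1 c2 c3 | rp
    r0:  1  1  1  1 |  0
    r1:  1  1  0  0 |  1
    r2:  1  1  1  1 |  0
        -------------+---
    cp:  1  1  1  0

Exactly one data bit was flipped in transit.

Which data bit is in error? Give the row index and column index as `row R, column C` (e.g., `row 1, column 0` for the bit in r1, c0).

row 1, column 2

Recompute each row's even parity and compare to rp:
  r0: data parity 0, sent rp 0 → ok
  r1: data parity 0, sent rp 1 → mismatch
  r2: data parity 0, sent rp 0 → ok
Recompute each column's even parity and compare to cp:
  c0: data parity 1, sent cp 1 → ok
  c1: data parity 1, sent cp 1 → ok
  c2: data parity 0, sent cp 1 → mismatch
  c3: data parity 0, sent cp 0 → ok
Exactly one row (r1) and one column (c2) fail → the flipped bit is at their intersection.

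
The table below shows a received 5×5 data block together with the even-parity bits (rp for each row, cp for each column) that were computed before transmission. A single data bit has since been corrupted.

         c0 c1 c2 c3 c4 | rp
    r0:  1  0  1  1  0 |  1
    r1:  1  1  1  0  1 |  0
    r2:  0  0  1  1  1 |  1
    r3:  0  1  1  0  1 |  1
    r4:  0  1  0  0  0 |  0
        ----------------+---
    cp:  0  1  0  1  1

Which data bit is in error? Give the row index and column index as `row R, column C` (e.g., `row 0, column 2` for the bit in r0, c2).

Recompute each row's even parity and compare to rp:
  r0: data parity 1, sent rp 1 → ok
  r1: data parity 0, sent rp 0 → ok
  r2: data parity 1, sent rp 1 → ok
  r3: data parity 1, sent rp 1 → ok
  r4: data parity 1, sent rp 0 → mismatch
Recompute each column's even parity and compare to cp:
  c0: data parity 0, sent cp 0 → ok
  c1: data parity 1, sent cp 1 → ok
  c2: data parity 0, sent cp 0 → ok
  c3: data parity 0, sent cp 1 → mismatch
  c4: data parity 1, sent cp 1 → ok
Exactly one row (r4) and one column (c3) fail → the flipped bit is at their intersection.

row 4, column 3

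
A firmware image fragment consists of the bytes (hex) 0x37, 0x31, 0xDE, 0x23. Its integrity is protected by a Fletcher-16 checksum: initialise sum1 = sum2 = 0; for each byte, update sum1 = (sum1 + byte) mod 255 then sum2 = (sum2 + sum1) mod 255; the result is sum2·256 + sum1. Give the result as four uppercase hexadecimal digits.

Running sums (mod 255):
  after byte 0 (0x37): sum1=55, sum2=55
  after byte 1 (0x31): sum1=104, sum2=159
  after byte 2 (0xDE): sum1=71, sum2=230
  after byte 3 (0x23): sum1=106, sum2=81
Checksum = sum2·256 + sum1 = 81·256 + 106 = 20842 = 0x516A.

516A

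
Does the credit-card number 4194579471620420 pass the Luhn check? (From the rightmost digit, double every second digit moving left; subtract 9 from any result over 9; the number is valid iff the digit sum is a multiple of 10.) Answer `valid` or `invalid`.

From the right, keep odd positions and double even positions (subtract 9 from any doubled value over 9):
  doubled (positions 2,4,...): 4 0 3 5 9 1 9 8 → sum 39
  kept (positions 1,3,...): 0 4 2 1 4 7 4 1 → sum 23
Total = 62.
62 mod 10 = 2, so the number is invalid.

invalid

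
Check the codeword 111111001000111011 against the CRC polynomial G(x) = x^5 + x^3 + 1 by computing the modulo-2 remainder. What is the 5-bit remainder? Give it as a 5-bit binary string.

Modulo-2 division of 111111001000111011 by 101001:
  pos 0: 111111 XOR 101001 = 010110
  pos 1: 101100 XOR 101001 = 000101
  pos 4: 101010 XOR 101001 = 000011
  pos 8: 110011 XOR 101001 = 011010
  pos 9: 110101 XOR 101001 = 011100
  pos 10: 111000 XOR 101001 = 010001
  pos 11: 100011 XOR 101001 = 001010
Remainder = 10101 (nonzero — an error is detected).

10101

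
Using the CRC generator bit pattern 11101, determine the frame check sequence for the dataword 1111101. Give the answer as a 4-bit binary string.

1100

Append 4 zeros: 11111010000. Divide by 11101 (XOR where the leading bit is 1):
  pos 0: 11111 XOR 11101 = 00010
  pos 3: 10010 XOR 11101 = 01111
  pos 4: 11110 XOR 11101 = 00011
Remainder (last 4 bits) = 1100. This is the CRC / FCS.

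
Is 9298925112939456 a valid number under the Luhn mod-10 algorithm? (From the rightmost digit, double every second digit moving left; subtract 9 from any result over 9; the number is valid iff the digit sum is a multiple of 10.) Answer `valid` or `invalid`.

invalid

From the right, keep odd positions and double even positions (subtract 9 from any doubled value over 9):
  doubled (positions 2,4,...): 1 9 9 2 1 9 9 9 → sum 49
  kept (positions 1,3,...): 6 4 3 2 1 2 8 2 → sum 28
Total = 77.
77 mod 10 = 7, so the number is invalid.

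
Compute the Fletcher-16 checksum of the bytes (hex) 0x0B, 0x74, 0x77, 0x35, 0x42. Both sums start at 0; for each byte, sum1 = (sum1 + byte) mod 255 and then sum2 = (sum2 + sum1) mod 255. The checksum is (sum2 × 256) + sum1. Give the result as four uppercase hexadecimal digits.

1C6E

Running sums (mod 255):
  after byte 0 (0x0B): sum1=11, sum2=11
  after byte 1 (0x74): sum1=127, sum2=138
  after byte 2 (0x77): sum1=246, sum2=129
  after byte 3 (0x35): sum1=44, sum2=173
  after byte 4 (0x42): sum1=110, sum2=28
Checksum = sum2·256 + sum1 = 28·256 + 110 = 7278 = 0x1C6E.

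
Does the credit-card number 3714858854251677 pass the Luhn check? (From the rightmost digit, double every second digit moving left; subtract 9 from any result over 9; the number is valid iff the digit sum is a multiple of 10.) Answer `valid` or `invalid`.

From the right, keep odd positions and double even positions (subtract 9 from any doubled value over 9):
  doubled (positions 2,4,...): 5 2 4 1 7 7 2 6 → sum 34
  kept (positions 1,3,...): 7 6 5 4 8 5 4 7 → sum 46
Total = 80.
80 mod 10 = 0, so the number is valid.

valid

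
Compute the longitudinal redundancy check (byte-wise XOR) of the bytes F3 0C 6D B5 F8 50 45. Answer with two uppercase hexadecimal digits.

XOR the bytes together:
  start with 0xF3
  0xF3 ⊕ 0x0C = 0xFF
  0xFF ⊕ 0x6D = 0x92
  0x92 ⊕ 0xB5 = 0x27
  0x27 ⊕ 0xF8 = 0xDF
  0xDF ⊕ 0x50 = 0x8F
  0x8F ⊕ 0x45 = 0xCA

CA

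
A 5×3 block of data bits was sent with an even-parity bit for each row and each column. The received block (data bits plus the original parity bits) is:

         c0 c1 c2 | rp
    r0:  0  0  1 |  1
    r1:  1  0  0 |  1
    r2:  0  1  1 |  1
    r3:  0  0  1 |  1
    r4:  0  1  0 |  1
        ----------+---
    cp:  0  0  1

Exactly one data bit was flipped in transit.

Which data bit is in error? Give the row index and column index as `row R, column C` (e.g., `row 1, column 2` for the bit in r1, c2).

Recompute each row's even parity and compare to rp:
  r0: data parity 1, sent rp 1 → ok
  r1: data parity 1, sent rp 1 → ok
  r2: data parity 0, sent rp 1 → mismatch
  r3: data parity 1, sent rp 1 → ok
  r4: data parity 1, sent rp 1 → ok
Recompute each column's even parity and compare to cp:
  c0: data parity 1, sent cp 0 → mismatch
  c1: data parity 0, sent cp 0 → ok
  c2: data parity 1, sent cp 1 → ok
Exactly one row (r2) and one column (c0) fail → the flipped bit is at their intersection.

row 2, column 0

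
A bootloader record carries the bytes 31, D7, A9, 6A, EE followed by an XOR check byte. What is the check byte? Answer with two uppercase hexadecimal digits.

CB

XOR the bytes together:
  start with 0x31
  0x31 ⊕ 0xD7 = 0xE6
  0xE6 ⊕ 0xA9 = 0x4F
  0x4F ⊕ 0x6A = 0x25
  0x25 ⊕ 0xEE = 0xCB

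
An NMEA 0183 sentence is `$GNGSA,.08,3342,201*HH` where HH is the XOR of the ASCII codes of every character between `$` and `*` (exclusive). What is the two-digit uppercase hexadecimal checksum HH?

XOR the ASCII codes of the payload characters:
  'G' = 0x47 → acc = 0x47
  'N' = 0x4E → acc = 0x09
  'G' = 0x47 → acc = 0x4E
  'S' = 0x53 → acc = 0x1D
  'A' = 0x41 → acc = 0x5C
  ',' = 0x2C → acc = 0x70
  '.' = 0x2E → acc = 0x5E
  '0' = 0x30 → acc = 0x6E
  '8' = 0x38 → acc = 0x56
  ',' = 0x2C → acc = 0x7A
  '3' = 0x33 → acc = 0x49
  '3' = 0x33 → acc = 0x7A
  '4' = 0x34 → acc = 0x4E
  '2' = 0x32 → acc = 0x7C
  ',' = 0x2C → acc = 0x50
  '2' = 0x32 → acc = 0x62
  '0' = 0x30 → acc = 0x52
  '1' = 0x31 → acc = 0x63
Checksum = 0x63.

63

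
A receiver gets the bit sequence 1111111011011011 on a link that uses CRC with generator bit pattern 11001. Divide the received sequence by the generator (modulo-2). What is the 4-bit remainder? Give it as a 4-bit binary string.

0000

Modulo-2 division of 1111111011011011 by 11001:
  pos 0: 11111 XOR 11001 = 00110
  pos 2: 11011 XOR 11001 = 00010
  pos 5: 10011 XOR 11001 = 01010
  pos 6: 10100 XOR 11001 = 01101
  pos 7: 11011 XOR 11001 = 00010
  pos 10: 10101 XOR 11001 = 01100
  pos 11: 11001 XOR 11001 = 00000
Remainder = 0000 (zero — the frame passes the CRC check).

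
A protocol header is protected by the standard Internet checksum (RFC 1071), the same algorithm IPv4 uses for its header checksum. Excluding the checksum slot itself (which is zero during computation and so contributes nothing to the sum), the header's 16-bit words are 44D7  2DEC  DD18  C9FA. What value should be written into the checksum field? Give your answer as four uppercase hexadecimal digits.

One's-complement addition (fold any carry out of bit 15 back into bit 0):
  0x44D7 + 0x2DEC = 0x072C3
  0x72C3 + 0xDD18 = 0x14FDB → wrap carry → 0x4FDC
  0x4FDC + 0xC9FA = 0x119D6 → wrap carry → 0x19D7
One's-complement sum = 0x19D7.
Checksum = ~0x19D7 & 0xFFFF = 0xE628.

E628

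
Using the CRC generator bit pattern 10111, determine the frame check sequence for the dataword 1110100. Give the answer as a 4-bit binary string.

Append 4 zeros: 11101000000. Divide by 10111 (XOR where the leading bit is 1):
  pos 0: 11101 XOR 10111 = 01010
  pos 1: 10100 XOR 10111 = 00011
  pos 4: 11000 XOR 10111 = 01111
  pos 5: 11110 XOR 10111 = 01001
  pos 6: 10010 XOR 10111 = 00101
Remainder (last 4 bits) = 0101. This is the CRC / FCS.

0101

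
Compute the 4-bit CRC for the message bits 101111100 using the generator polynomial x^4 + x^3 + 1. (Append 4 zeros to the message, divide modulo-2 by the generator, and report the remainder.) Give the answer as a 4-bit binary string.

Append 4 zeros: 1011111000000. Divide by 11001 (XOR where the leading bit is 1):
  pos 0: 10111 XOR 11001 = 01110
  pos 1: 11101 XOR 11001 = 00100
  pos 3: 10010 XOR 11001 = 01011
  pos 4: 10110 XOR 11001 = 01111
  pos 5: 11110 XOR 11001 = 00111
  pos 7: 11100 XOR 11001 = 00101
Remainder (last 4 bits) = 1010. This is the CRC / FCS.

1010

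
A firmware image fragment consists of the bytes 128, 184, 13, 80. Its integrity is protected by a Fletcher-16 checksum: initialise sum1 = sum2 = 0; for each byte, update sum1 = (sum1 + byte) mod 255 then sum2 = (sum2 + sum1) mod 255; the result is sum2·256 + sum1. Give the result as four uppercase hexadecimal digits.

9696

Running sums (mod 255):
  after byte 0 (128): sum1=128, sum2=128
  after byte 1 (184): sum1=57, sum2=185
  after byte 2 (13): sum1=70, sum2=0
  after byte 3 (80): sum1=150, sum2=150
Checksum = sum2·256 + sum1 = 150·256 + 150 = 38550 = 0x9696.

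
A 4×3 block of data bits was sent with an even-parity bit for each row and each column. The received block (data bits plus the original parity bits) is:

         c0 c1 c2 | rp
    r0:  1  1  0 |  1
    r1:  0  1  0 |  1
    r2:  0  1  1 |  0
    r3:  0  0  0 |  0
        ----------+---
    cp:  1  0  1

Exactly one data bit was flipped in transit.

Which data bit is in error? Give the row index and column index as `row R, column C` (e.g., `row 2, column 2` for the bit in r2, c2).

row 0, column 1

Recompute each row's even parity and compare to rp:
  r0: data parity 0, sent rp 1 → mismatch
  r1: data parity 1, sent rp 1 → ok
  r2: data parity 0, sent rp 0 → ok
  r3: data parity 0, sent rp 0 → ok
Recompute each column's even parity and compare to cp:
  c0: data parity 1, sent cp 1 → ok
  c1: data parity 1, sent cp 0 → mismatch
  c2: data parity 1, sent cp 1 → ok
Exactly one row (r0) and one column (c1) fail → the flipped bit is at their intersection.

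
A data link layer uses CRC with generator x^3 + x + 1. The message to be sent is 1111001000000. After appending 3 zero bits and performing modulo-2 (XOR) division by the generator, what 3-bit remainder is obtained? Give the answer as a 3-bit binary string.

Append 3 zeros: 1111001000000000. Divide by 1011 (XOR where the leading bit is 1):
  pos 0: 1111 XOR 1011 = 0100
  pos 1: 1000 XOR 1011 = 0011
  pos 3: 1101 XOR 1011 = 0110
  pos 4: 1100 XOR 1011 = 0111
  pos 5: 1110 XOR 1011 = 0101
  pos 6: 1010 XOR 1011 = 0001
  pos 9: 1000 XOR 1011 = 0011
  pos 11: 1100 XOR 1011 = 0111
  pos 12: 1110 XOR 1011 = 0101
Remainder (last 3 bits) = 101. This is the CRC / FCS.

101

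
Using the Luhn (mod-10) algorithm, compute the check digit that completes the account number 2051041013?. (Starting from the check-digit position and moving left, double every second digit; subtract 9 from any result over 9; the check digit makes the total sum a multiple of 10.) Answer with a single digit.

Partial digits right→left: 3 1 0 1 4 0 1 5 0 2
Double every second digit counting from the check-digit position (so the 1st, 3rd, 5th, ... of the partial from the right).
  doubled (with −9 where >9): 6 0 8 2 0 → sum 16
  kept as-is: 1 1 0 5 2 → sum 9
Total = 16 + 9 = 25.
Check digit = (10 − (25 mod 10)) mod 10 = 5.

5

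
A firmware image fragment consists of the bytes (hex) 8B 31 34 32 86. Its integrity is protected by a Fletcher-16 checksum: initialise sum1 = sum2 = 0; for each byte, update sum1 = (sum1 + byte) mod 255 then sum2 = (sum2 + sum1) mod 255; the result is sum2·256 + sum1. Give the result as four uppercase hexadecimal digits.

06A9

Running sums (mod 255):
  after byte 0 (8B): sum1=139, sum2=139
  after byte 1 (31): sum1=188, sum2=72
  after byte 2 (34): sum1=240, sum2=57
  after byte 3 (32): sum1=35, sum2=92
  after byte 4 (86): sum1=169, sum2=6
Checksum = sum2·256 + sum1 = 6·256 + 169 = 1705 = 0x06A9.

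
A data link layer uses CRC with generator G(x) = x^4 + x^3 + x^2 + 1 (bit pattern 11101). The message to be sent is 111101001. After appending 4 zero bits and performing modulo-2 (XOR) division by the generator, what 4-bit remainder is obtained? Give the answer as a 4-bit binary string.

Append 4 zeros: 1111010010000. Divide by 11101 (XOR where the leading bit is 1):
  pos 0: 11110 XOR 11101 = 00011
  pos 3: 11100 XOR 11101 = 00001
  pos 7: 11000 XOR 11101 = 00101
Remainder (last 4 bits) = 1010. This is the CRC / FCS.

1010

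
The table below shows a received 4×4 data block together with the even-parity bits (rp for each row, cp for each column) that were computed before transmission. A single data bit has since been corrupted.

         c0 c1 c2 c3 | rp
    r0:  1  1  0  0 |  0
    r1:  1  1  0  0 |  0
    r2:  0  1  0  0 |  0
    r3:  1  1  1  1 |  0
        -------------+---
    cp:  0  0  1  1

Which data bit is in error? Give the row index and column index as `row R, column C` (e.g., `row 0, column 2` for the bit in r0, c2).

row 2, column 0

Recompute each row's even parity and compare to rp:
  r0: data parity 0, sent rp 0 → ok
  r1: data parity 0, sent rp 0 → ok
  r2: data parity 1, sent rp 0 → mismatch
  r3: data parity 0, sent rp 0 → ok
Recompute each column's even parity and compare to cp:
  c0: data parity 1, sent cp 0 → mismatch
  c1: data parity 0, sent cp 0 → ok
  c2: data parity 1, sent cp 1 → ok
  c3: data parity 1, sent cp 1 → ok
Exactly one row (r2) and one column (c0) fail → the flipped bit is at their intersection.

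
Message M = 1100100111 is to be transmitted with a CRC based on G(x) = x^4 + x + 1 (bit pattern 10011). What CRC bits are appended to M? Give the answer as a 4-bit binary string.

Append 4 zeros: 11001001110000. Divide by 10011 (XOR where the leading bit is 1):
  pos 0: 11001 XOR 10011 = 01010
  pos 1: 10100 XOR 10011 = 00111
  pos 3: 11101 XOR 10011 = 01110
  pos 4: 11101 XOR 10011 = 01110
  pos 5: 11101 XOR 10011 = 01110
  pos 6: 11100 XOR 10011 = 01111
  pos 7: 11110 XOR 10011 = 01101
  pos 8: 11010 XOR 10011 = 01001
  pos 9: 10010 XOR 10011 = 00001
Remainder (last 4 bits) = 0001. This is the CRC / FCS.

0001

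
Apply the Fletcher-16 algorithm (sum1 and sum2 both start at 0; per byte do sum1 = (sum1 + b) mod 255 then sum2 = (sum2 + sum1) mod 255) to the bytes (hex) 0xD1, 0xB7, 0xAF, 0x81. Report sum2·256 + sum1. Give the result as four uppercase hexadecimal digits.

4FBA

Running sums (mod 255):
  after byte 0 (0xD1): sum1=209, sum2=209
  after byte 1 (0xB7): sum1=137, sum2=91
  after byte 2 (0xAF): sum1=57, sum2=148
  after byte 3 (0x81): sum1=186, sum2=79
Checksum = sum2·256 + sum1 = 79·256 + 186 = 20410 = 0x4FBA.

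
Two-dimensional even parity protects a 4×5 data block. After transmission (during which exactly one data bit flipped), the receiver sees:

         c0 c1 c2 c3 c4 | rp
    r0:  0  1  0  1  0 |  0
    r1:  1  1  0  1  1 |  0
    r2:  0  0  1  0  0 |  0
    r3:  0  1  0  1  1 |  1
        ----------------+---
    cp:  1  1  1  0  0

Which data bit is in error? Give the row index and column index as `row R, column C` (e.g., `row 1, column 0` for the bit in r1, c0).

Recompute each row's even parity and compare to rp:
  r0: data parity 0, sent rp 0 → ok
  r1: data parity 0, sent rp 0 → ok
  r2: data parity 1, sent rp 0 → mismatch
  r3: data parity 1, sent rp 1 → ok
Recompute each column's even parity and compare to cp:
  c0: data parity 1, sent cp 1 → ok
  c1: data parity 1, sent cp 1 → ok
  c2: data parity 1, sent cp 1 → ok
  c3: data parity 1, sent cp 0 → mismatch
  c4: data parity 0, sent cp 0 → ok
Exactly one row (r2) and one column (c3) fail → the flipped bit is at their intersection.

row 2, column 3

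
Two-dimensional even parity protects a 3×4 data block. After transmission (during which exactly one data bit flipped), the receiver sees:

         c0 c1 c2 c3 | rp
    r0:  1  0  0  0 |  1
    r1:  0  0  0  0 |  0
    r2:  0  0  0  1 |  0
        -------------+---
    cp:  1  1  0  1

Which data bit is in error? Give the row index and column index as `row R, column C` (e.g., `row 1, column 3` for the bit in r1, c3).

Recompute each row's even parity and compare to rp:
  r0: data parity 1, sent rp 1 → ok
  r1: data parity 0, sent rp 0 → ok
  r2: data parity 1, sent rp 0 → mismatch
Recompute each column's even parity and compare to cp:
  c0: data parity 1, sent cp 1 → ok
  c1: data parity 0, sent cp 1 → mismatch
  c2: data parity 0, sent cp 0 → ok
  c3: data parity 1, sent cp 1 → ok
Exactly one row (r2) and one column (c1) fail → the flipped bit is at their intersection.

row 2, column 1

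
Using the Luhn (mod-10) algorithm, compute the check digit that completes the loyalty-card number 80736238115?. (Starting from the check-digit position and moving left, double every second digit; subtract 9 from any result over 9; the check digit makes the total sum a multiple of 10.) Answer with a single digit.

2

Partial digits right→left: 5 1 1 8 3 2 6 3 7 0 8
Double every second digit counting from the check-digit position (so the 1st, 3rd, 5th, ... of the partial from the right).
  doubled (with −9 where >9): 1 2 6 3 5 7 → sum 24
  kept as-is: 1 8 2 3 0 → sum 14
Total = 24 + 14 = 38.
Check digit = (10 − (38 mod 10)) mod 10 = 2.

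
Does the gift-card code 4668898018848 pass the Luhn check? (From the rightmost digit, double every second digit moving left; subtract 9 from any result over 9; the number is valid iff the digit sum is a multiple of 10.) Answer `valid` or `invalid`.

invalid

From the right, keep odd positions and double even positions (subtract 9 from any doubled value over 9):
  doubled (positions 2,4,...): 8 7 0 9 7 3 → sum 34
  kept (positions 1,3,...): 8 8 1 8 8 6 4 → sum 43
Total = 77.
77 mod 10 = 7, so the number is invalid.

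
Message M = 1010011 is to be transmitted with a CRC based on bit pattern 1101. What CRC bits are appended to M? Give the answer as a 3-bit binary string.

Append 3 zeros: 1010011000. Divide by 1101 (XOR where the leading bit is 1):
  pos 0: 1010 XOR 1101 = 0111
  pos 1: 1110 XOR 1101 = 0011
  pos 3: 1111 XOR 1101 = 0010
  pos 5: 1000 XOR 1101 = 0101
  pos 6: 1010 XOR 1101 = 0111
Remainder (last 3 bits) = 111. This is the CRC / FCS.

111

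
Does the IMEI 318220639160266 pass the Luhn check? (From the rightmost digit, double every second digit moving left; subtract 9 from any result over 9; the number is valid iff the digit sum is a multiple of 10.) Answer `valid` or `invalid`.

From the right, keep odd positions and double even positions (subtract 9 from any doubled value over 9):
  doubled (positions 2,4,...): 3 0 2 6 0 4 2 → sum 17
  kept (positions 1,3,...): 6 2 6 9 6 2 8 3 → sum 42
Total = 59.
59 mod 10 = 9, so the number is invalid.

invalid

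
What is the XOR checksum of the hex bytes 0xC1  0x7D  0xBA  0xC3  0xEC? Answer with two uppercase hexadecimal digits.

XOR the bytes together:
  start with 0xC1
  0xC1 ⊕ 0x7D = 0xBC
  0xBC ⊕ 0xBA = 0x06
  0x06 ⊕ 0xC3 = 0xC5
  0xC5 ⊕ 0xEC = 0x29

29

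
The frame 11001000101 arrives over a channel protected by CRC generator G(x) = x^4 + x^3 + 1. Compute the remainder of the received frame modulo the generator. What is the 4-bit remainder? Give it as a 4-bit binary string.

0101

Modulo-2 division of 11001000101 by 11001:
  pos 0: 11001 XOR 11001 = 00000
Remainder = 0101 (nonzero — an error is detected).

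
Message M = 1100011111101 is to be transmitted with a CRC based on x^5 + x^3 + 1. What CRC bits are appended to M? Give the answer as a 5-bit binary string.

Append 5 zeros: 110001111110100000. Divide by 101001 (XOR where the leading bit is 1):
  pos 0: 110001 XOR 101001 = 011000
  pos 1: 110001 XOR 101001 = 011000
  pos 2: 110001 XOR 101001 = 011000
  pos 3: 110001 XOR 101001 = 011000
  pos 4: 110001 XOR 101001 = 011000
  pos 5: 110001 XOR 101001 = 011000
  pos 6: 110000 XOR 101001 = 011001
  pos 7: 110011 XOR 101001 = 011010
  pos 8: 110100 XOR 101001 = 011101
  pos 9: 111010 XOR 101001 = 010011
  pos 10: 100110 XOR 101001 = 001111
  pos 12: 111100 XOR 101001 = 010101
Remainder (last 5 bits) = 10101. This is the CRC / FCS.

10101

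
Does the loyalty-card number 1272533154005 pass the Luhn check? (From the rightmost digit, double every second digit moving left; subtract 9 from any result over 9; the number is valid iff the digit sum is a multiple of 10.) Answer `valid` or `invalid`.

valid

From the right, keep odd positions and double even positions (subtract 9 from any doubled value over 9):
  doubled (positions 2,4,...): 0 8 2 6 4 4 → sum 24
  kept (positions 1,3,...): 5 0 5 3 5 7 1 → sum 26
Total = 50.
50 mod 10 = 0, so the number is valid.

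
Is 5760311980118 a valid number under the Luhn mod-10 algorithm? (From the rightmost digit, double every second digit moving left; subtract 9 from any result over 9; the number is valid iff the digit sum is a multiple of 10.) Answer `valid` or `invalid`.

valid

From the right, keep odd positions and double even positions (subtract 9 from any doubled value over 9):
  doubled (positions 2,4,...): 2 0 9 2 0 5 → sum 18
  kept (positions 1,3,...): 8 1 8 1 3 6 5 → sum 32
Total = 50.
50 mod 10 = 0, so the number is valid.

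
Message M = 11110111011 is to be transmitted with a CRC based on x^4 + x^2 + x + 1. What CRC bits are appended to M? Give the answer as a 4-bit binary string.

1101

Append 4 zeros: 111101110110000. Divide by 10111 (XOR where the leading bit is 1):
  pos 0: 11110 XOR 10111 = 01001
  pos 1: 10011 XOR 10111 = 00100
  pos 3: 10011 XOR 10111 = 00100
  pos 5: 10001 XOR 10111 = 00110
  pos 7: 11010 XOR 10111 = 01101
  pos 8: 11010 XOR 10111 = 01101
  pos 9: 11010 XOR 10111 = 01101
  pos 10: 11010 XOR 10111 = 01101
Remainder (last 4 bits) = 1101. This is the CRC / FCS.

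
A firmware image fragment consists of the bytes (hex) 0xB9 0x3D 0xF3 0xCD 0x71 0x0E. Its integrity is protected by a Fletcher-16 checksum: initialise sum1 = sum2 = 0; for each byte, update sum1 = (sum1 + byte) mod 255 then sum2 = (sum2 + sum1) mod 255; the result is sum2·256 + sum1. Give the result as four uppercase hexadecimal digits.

Running sums (mod 255):
  after byte 0 (0xB9): sum1=185, sum2=185
  after byte 1 (0x3D): sum1=246, sum2=176
  after byte 2 (0xF3): sum1=234, sum2=155
  after byte 3 (0xCD): sum1=184, sum2=84
  after byte 4 (0x71): sum1=42, sum2=126
  after byte 5 (0x0E): sum1=56, sum2=182
Checksum = sum2·256 + sum1 = 182·256 + 56 = 46648 = 0xB638.

B638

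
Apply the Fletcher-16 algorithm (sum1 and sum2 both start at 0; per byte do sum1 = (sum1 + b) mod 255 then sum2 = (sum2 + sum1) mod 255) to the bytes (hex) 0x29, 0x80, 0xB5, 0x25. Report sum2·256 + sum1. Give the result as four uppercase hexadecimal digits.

Running sums (mod 255):
  after byte 0 (0x29): sum1=41, sum2=41
  after byte 1 (0x80): sum1=169, sum2=210
  after byte 2 (0xB5): sum1=95, sum2=50
  after byte 3 (0x25): sum1=132, sum2=182
Checksum = sum2·256 + sum1 = 182·256 + 132 = 46724 = 0xB684.

B684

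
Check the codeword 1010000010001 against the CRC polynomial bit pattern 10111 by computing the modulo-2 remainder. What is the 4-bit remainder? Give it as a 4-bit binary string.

Modulo-2 division of 1010000010001 by 10111:
  pos 0: 10100 XOR 10111 = 00011
  pos 3: 11000 XOR 10111 = 01111
  pos 4: 11111 XOR 10111 = 01000
  pos 5: 10000 XOR 10111 = 00111
  pos 7: 11100 XOR 10111 = 01011
  pos 8: 10111 XOR 10111 = 00000
Remainder = 0000 (zero — the frame passes the CRC check).

0000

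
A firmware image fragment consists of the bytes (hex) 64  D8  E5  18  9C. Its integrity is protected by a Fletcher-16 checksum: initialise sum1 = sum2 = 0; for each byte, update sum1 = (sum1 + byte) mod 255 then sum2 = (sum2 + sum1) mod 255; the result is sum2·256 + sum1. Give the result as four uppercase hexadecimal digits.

D7D7

Running sums (mod 255):
  after byte 0 (64): sum1=100, sum2=100
  after byte 1 (D8): sum1=61, sum2=161
  after byte 2 (E5): sum1=35, sum2=196
  after byte 3 (18): sum1=59, sum2=0
  after byte 4 (9C): sum1=215, sum2=215
Checksum = sum2·256 + sum1 = 215·256 + 215 = 55255 = 0xD7D7.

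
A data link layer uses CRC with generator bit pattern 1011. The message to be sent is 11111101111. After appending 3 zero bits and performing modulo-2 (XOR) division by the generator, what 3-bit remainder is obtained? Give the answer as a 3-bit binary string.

Append 3 zeros: 11111101111000. Divide by 1011 (XOR where the leading bit is 1):
  pos 0: 1111 XOR 1011 = 0100
  pos 1: 1001 XOR 1011 = 0010
  pos 3: 1010 XOR 1011 = 0001
  pos 6: 1111 XOR 1011 = 0100
  pos 7: 1001 XOR 1011 = 0010
  pos 9: 1000 XOR 1011 = 0011
Remainder (last 3 bits) = 110. This is the CRC / FCS.

110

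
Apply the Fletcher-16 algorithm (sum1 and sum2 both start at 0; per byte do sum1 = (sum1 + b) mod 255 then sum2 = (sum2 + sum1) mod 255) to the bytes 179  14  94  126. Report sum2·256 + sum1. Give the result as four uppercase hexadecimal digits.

349E

Running sums (mod 255):
  after byte 0 (179): sum1=179, sum2=179
  after byte 1 (14): sum1=193, sum2=117
  after byte 2 (94): sum1=32, sum2=149
  after byte 3 (126): sum1=158, sum2=52
Checksum = sum2·256 + sum1 = 52·256 + 158 = 13470 = 0x349E.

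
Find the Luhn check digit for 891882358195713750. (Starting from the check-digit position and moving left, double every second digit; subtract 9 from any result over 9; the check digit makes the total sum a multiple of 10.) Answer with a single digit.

7

Partial digits right→left: 0 5 7 3 1 7 5 9 1 8 5 3 2 8 8 1 9 8
Double every second digit counting from the check-digit position (so the 1st, 3rd, 5th, ... of the partial from the right).
  doubled (with −9 where >9): 0 5 2 1 2 1 4 7 9 → sum 31
  kept as-is: 5 3 7 9 8 3 8 1 8 → sum 52
Total = 31 + 52 = 83.
Check digit = (10 − (83 mod 10)) mod 10 = 7.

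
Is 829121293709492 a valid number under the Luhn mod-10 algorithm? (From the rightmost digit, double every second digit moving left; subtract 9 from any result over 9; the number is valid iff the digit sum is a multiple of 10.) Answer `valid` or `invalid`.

From the right, keep odd positions and double even positions (subtract 9 from any doubled value over 9):
  doubled (positions 2,4,...): 9 9 5 9 2 2 4 → sum 40
  kept (positions 1,3,...): 2 4 0 3 2 2 9 8 → sum 30
Total = 70.
70 mod 10 = 0, so the number is valid.

valid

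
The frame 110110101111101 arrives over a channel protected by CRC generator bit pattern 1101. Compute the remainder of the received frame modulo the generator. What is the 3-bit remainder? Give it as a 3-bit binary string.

101

Modulo-2 division of 110110101111101 by 1101:
  pos 0: 1101 XOR 1101 = 0000
  pos 4: 1010 XOR 1101 = 0111
  pos 5: 1111 XOR 1101 = 0010
  pos 7: 1011 XOR 1101 = 0110
  pos 8: 1101 XOR 1101 = 0000
Remainder = 101 (nonzero — an error is detected).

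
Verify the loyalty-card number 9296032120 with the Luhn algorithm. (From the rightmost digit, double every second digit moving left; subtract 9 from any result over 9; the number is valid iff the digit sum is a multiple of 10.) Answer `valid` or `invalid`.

From the right, keep odd positions and double even positions (subtract 9 from any doubled value over 9):
  doubled (positions 2,4,...): 4 4 0 9 9 → sum 26
  kept (positions 1,3,...): 0 1 3 6 2 → sum 12
Total = 38.
38 mod 10 = 8, so the number is invalid.

invalid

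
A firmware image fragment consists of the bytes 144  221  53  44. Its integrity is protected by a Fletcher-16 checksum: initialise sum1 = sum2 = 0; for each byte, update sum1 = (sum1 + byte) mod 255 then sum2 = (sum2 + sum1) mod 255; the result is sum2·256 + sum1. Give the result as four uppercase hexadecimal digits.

Running sums (mod 255):
  after byte 0 (144): sum1=144, sum2=144
  after byte 1 (221): sum1=110, sum2=254
  after byte 2 (53): sum1=163, sum2=162
  after byte 3 (44): sum1=207, sum2=114
Checksum = sum2·256 + sum1 = 114·256 + 207 = 29391 = 0x72CF.

72CF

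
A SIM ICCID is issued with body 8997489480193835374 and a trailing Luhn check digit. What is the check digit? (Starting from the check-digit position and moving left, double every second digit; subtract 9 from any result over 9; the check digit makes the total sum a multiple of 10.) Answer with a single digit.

Partial digits right→left: 4 7 3 5 3 8 3 9 1 0 8 4 9 8 4 7 9 9 8
Double every second digit counting from the check-digit position (so the 1st, 3rd, 5th, ... of the partial from the right).
  doubled (with −9 where >9): 8 6 6 6 2 7 9 8 9 7 → sum 68
  kept as-is: 7 5 8 9 0 4 8 7 9 → sum 57
Total = 68 + 57 = 125.
Check digit = (10 − (125 mod 10)) mod 10 = 5.

5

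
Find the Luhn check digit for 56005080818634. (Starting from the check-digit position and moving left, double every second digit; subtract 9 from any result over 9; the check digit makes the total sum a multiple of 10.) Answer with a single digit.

Partial digits right→left: 4 3 6 8 1 8 0 8 0 5 0 0 6 5
Double every second digit counting from the check-digit position (so the 1st, 3rd, 5th, ... of the partial from the right).
  doubled (with −9 where >9): 8 3 2 0 0 0 3 → sum 16
  kept as-is: 3 8 8 8 5 0 5 → sum 37
Total = 16 + 37 = 53.
Check digit = (10 − (53 mod 10)) mod 10 = 7.

7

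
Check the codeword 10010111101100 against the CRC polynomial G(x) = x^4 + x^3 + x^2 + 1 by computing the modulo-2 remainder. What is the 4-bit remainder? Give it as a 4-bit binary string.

Modulo-2 division of 10010111101100 by 11101:
  pos 0: 10010 XOR 11101 = 01111
  pos 1: 11111 XOR 11101 = 00010
  pos 4: 10111 XOR 11101 = 01010
  pos 5: 10100 XOR 11101 = 01001
  pos 6: 10011 XOR 11101 = 01110
  pos 7: 11101 XOR 11101 = 00000
Remainder = 0000 (zero — the frame passes the CRC check).

0000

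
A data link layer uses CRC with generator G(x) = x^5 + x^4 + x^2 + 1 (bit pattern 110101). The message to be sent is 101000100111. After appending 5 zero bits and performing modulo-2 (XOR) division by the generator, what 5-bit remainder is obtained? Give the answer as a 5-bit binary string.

11110

Append 5 zeros: 10100010011100000. Divide by 110101 (XOR where the leading bit is 1):
  pos 0: 101000 XOR 110101 = 011101
  pos 1: 111011 XOR 110101 = 001110
  pos 3: 111000 XOR 110101 = 001101
  pos 5: 110111 XOR 110101 = 000010
  pos 9: 101000 XOR 110101 = 011101
  pos 10: 111010 XOR 110101 = 001111
Remainder (last 5 bits) = 11110. This is the CRC / FCS.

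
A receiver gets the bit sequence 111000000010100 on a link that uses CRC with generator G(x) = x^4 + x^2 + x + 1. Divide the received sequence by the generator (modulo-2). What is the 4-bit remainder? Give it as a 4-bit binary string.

0111

Modulo-2 division of 111000000010100 by 10111:
  pos 0: 11100 XOR 10111 = 01011
  pos 1: 10110 XOR 10111 = 00001
  pos 5: 10000 XOR 10111 = 00111
  pos 7: 11110 XOR 10111 = 01001
  pos 8: 10011 XOR 10111 = 00100
  pos 10: 10000 XOR 10111 = 00111
Remainder = 0111 (nonzero — an error is detected).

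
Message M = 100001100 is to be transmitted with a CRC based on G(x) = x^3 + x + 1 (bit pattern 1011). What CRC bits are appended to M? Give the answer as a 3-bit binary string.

100

Append 3 zeros: 100001100000. Divide by 1011 (XOR where the leading bit is 1):
  pos 0: 1000 XOR 1011 = 0011
  pos 2: 1101 XOR 1011 = 0110
  pos 3: 1101 XOR 1011 = 0110
  pos 4: 1100 XOR 1011 = 0111
  pos 5: 1110 XOR 1011 = 0101
  pos 6: 1010 XOR 1011 = 0001
Remainder (last 3 bits) = 100. This is the CRC / FCS.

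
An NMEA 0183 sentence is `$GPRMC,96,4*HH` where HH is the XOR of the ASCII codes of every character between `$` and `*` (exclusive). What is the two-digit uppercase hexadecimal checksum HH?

XOR the ASCII codes of the payload characters:
  'G' = 0x47 → acc = 0x47
  'P' = 0x50 → acc = 0x17
  'R' = 0x52 → acc = 0x45
  'M' = 0x4D → acc = 0x08
  'C' = 0x43 → acc = 0x4B
  ',' = 0x2C → acc = 0x67
  '9' = 0x39 → acc = 0x5E
  '6' = 0x36 → acc = 0x68
  ',' = 0x2C → acc = 0x44
  '4' = 0x34 → acc = 0x70
Checksum = 0x70.

70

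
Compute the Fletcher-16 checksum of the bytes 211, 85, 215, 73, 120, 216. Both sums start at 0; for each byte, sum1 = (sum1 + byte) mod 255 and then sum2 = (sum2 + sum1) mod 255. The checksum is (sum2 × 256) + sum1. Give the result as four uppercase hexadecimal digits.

Running sums (mod 255):
  after byte 0 (211): sum1=211, sum2=211
  after byte 1 (85): sum1=41, sum2=252
  after byte 2 (215): sum1=1, sum2=253
  after byte 3 (73): sum1=74, sum2=72
  after byte 4 (120): sum1=194, sum2=11
  after byte 5 (216): sum1=155, sum2=166
Checksum = sum2·256 + sum1 = 166·256 + 155 = 42651 = 0xA69B.

A69B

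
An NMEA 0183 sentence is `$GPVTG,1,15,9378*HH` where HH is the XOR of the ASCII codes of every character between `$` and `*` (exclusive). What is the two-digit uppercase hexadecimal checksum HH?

XOR the ASCII codes of the payload characters:
  'G' = 0x47 → acc = 0x47
  'P' = 0x50 → acc = 0x17
  'V' = 0x56 → acc = 0x41
  'T' = 0x54 → acc = 0x15
  'G' = 0x47 → acc = 0x52
  ',' = 0x2C → acc = 0x7E
  '1' = 0x31 → acc = 0x4F
  ',' = 0x2C → acc = 0x63
  '1' = 0x31 → acc = 0x52
  '5' = 0x35 → acc = 0x67
  ',' = 0x2C → acc = 0x4B
  '9' = 0x39 → acc = 0x72
  '3' = 0x33 → acc = 0x41
  '7' = 0x37 → acc = 0x76
  '8' = 0x38 → acc = 0x4E
Checksum = 0x4E.

4E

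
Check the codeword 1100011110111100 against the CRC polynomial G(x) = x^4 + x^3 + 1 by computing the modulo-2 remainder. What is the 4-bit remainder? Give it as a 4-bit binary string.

Modulo-2 division of 1100011110111100 by 11001:
  pos 0: 11000 XOR 11001 = 00001
  pos 4: 11111 XOR 11001 = 00110
  pos 6: 11001 XOR 11001 = 00000
  pos 11: 11100 XOR 11001 = 00101
Remainder = 0101 (nonzero — an error is detected).

0101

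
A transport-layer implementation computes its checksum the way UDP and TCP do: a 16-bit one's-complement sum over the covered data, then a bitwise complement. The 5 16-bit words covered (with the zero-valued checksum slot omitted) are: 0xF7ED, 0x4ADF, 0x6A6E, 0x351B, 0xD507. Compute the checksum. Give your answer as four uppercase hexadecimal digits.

One's-complement addition (fold any carry out of bit 15 back into bit 0):
  0xF7ED + 0x4ADF = 0x142CC → wrap carry → 0x42CD
  0x42CD + 0x6A6E = 0x0AD3B
  0xAD3B + 0x351B = 0x0E256
  0xE256 + 0xD507 = 0x1B75D → wrap carry → 0xB75E
One's-complement sum = 0xB75E.
Checksum = ~0xB75E & 0xFFFF = 0x48A1.

48A1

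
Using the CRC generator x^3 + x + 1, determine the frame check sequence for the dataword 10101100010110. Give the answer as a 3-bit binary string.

Append 3 zeros: 10101100010110000. Divide by 1011 (XOR where the leading bit is 1):
  pos 0: 1010 XOR 1011 = 0001
  pos 3: 1110 XOR 1011 = 0101
  pos 4: 1010 XOR 1011 = 0001
  pos 7: 1010 XOR 1011 = 0001
  pos 10: 1110 XOR 1011 = 0101
  pos 11: 1010 XOR 1011 = 0001
Remainder (last 3 bits) = 100. This is the CRC / FCS.

100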